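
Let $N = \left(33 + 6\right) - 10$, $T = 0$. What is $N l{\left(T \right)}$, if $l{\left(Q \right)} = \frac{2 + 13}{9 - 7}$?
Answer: $\frac{435}{2} \approx 217.5$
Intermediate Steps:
$l{\left(Q \right)} = \frac{15}{2}$
$N = 29$ ($N = 39 - 10 = 29$)
$N l{\left(T \right)} = 29 \cdot \frac{15}{2} = \frac{435}{2}$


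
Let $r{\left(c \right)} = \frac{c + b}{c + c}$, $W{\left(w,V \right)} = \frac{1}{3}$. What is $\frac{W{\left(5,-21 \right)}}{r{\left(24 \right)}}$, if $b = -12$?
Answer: $\frac{4}{3} \approx 1.3333$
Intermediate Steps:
$W{\left(w,V \right)} = \frac{1}{3}$
$r{\left(c \right)} = \frac{-12 + c}{2 c}$ ($r{\left(c \right)} = \frac{c - 12}{c + c} = \frac{-12 + c}{2 c}$)
$\frac{W{\left(5,-21 \right)}}{r{\left(24 \right)}} = \frac{1}{3 \frac{-12 + 24}{2 \cdot 24}} = \frac{1}{3 \cdot \frac{1}{2} \cdot \frac{1}{24} \cdot 12} = \frac{\frac{1}{\frac{1}{4}}}{3} = \frac{1}{3} \cdot 4 = \frac{4}{3}$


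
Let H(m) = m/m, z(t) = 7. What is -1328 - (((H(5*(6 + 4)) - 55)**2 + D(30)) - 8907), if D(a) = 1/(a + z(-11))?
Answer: 172530/37 ≈ 4663.0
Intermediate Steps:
D(a) = 1/(7 + a) (D(a) = 1/(a + 7) = 1/(7 + a))
H(m) = 1
-1328 - (((H(5*(6 + 4)) - 55)**2 + D(30)) - 8907) = -1328 - (((1 - 55)**2 + 1/(7 + 30)) - 8907) = -1328 - (((-54)**2 + 1/37) - 8907) = -1328 - ((2916 + 1/37) - 8907) = -1328 - (107893/37 - 8907) = -1328 - 1*(-221666/37) = -1328 + 221666/37 = 172530/37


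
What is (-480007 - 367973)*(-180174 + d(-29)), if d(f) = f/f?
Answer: 152783100540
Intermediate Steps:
d(f) = 1
(-480007 - 367973)*(-180174 + d(-29)) = (-480007 - 367973)*(-180174 + 1) = -847980*(-180173) = 152783100540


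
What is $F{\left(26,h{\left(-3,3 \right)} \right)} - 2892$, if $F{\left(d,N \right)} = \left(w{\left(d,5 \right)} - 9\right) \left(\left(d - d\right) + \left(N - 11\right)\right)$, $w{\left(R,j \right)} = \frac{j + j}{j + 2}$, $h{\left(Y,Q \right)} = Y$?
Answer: $-2786$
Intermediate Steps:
$w{\left(R,j \right)} = \frac{2 j}{2 + j}$
$F{\left(d,N \right)} = \frac{583}{7} - \frac{53 N}{7}$ ($F{\left(d,N \right)} = \left(2 \cdot 5 \frac{1}{2 + 5} - 9\right) \left(\left(d - d\right) + \left(N - 11\right)\right) = \left(2 \cdot 5 \cdot \frac{1}{7} - 9\right) \left(0 + \left(-11 + N\right)\right) = \left(2 \cdot 5 \cdot \frac{1}{7} - 9\right) \left(-11 + N\right) = \left(\frac{10}{7} - 9\right) \left(-11 + N\right) = - \frac{53 \left(-11 + N\right)}{7} = \frac{583}{7} - \frac{53 N}{7}$)
$F{\left(26,h{\left(-3,3 \right)} \right)} - 2892 = \left(\frac{583}{7} - - \frac{159}{7}\right) - 2892 = \left(\frac{583}{7} + \frac{159}{7}\right) - 2892 = 106 - 2892 = -2786$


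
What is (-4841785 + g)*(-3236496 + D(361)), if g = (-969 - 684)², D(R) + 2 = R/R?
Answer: 6826989095872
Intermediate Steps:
D(R) = -1 (D(R) = -2 + R/R = -2 + 1 = -1)
g = 2732409 (g = (-1653)² = 2732409)
(-4841785 + g)*(-3236496 + D(361)) = (-4841785 + 2732409)*(-3236496 - 1) = -2109376*(-3236497) = 6826989095872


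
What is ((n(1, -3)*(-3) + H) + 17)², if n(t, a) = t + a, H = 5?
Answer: 784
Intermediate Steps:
n(t, a) = a + t
((n(1, -3)*(-3) + H) + 17)² = (((-3 + 1)*(-3) + 5) + 17)² = ((-2*(-3) + 5) + 17)² = ((6 + 5) + 17)² = (11 + 17)² = 28² = 784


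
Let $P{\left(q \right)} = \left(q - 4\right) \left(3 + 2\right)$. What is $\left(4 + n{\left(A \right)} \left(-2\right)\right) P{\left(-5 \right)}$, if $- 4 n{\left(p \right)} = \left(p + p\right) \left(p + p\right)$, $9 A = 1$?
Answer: $- \frac{1630}{9} \approx -181.11$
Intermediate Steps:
$P{\left(q \right)} = -20 + 5 q$ ($P{\left(q \right)} = \left(-4 + q\right) 5 = -20 + 5 q$)
$A = \frac{1}{9}$ ($A = \frac{1}{9} \cdot 1 = \frac{1}{9} \approx 0.11111$)
$n{\left(p \right)} = - p^{2}$ ($n{\left(p \right)} = - \frac{\left(p + p\right) \left(p + p\right)}{4} = - \frac{2 p 2 p}{4} = - \frac{4 p^{2}}{4} = - p^{2}$)
$\left(4 + n{\left(A \right)} \left(-2\right)\right) P{\left(-5 \right)} = \left(4 + - \frac{1}{81} \left(-2\right)\right) \left(-20 + 5 \left(-5\right)\right) = \left(4 + \left(-1\right) \frac{1}{81} \left(-2\right)\right) \left(-20 - 25\right) = \left(4 - - \frac{2}{81}\right) \left(-45\right) = \left(4 + \frac{2}{81}\right) \left(-45\right) = \frac{326}{81} \left(-45\right) = - \frac{1630}{9}$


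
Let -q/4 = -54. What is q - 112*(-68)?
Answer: 7832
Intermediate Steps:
q = 216 (q = -4*(-54) = 216)
q - 112*(-68) = 216 - 112*(-68) = 216 + 7616 = 7832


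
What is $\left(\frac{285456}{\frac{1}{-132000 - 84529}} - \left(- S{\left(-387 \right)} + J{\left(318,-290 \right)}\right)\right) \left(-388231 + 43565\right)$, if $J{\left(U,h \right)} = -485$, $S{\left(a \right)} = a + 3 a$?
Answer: $21303634259917142$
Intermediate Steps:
$S{\left(a \right)} = 4 a$
$\left(\frac{285456}{\frac{1}{-132000 - 84529}} - \left(- S{\left(-387 \right)} + J{\left(318,-290 \right)}\right)\right) \left(-388231 + 43565\right) = \left(\frac{285456}{\frac{1}{-132000 - 84529}} + \left(4 \left(-387\right) - -485\right)\right) \left(-388231 + 43565\right) = \left(\frac{285456}{\frac{1}{-216529}} + \left(-1548 + 485\right)\right) \left(-344666\right) = \left(\frac{285456}{- \frac{1}{216529}} - 1063\right) \left(-344666\right) = \left(285456 \left(-216529\right) - 1063\right) \left(-344666\right) = \left(-61809502224 - 1063\right) \left(-344666\right) = \left(-61809503287\right) \left(-344666\right) = 21303634259917142$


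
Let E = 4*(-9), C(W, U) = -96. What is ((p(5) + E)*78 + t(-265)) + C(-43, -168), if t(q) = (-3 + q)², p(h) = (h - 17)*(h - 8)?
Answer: 71728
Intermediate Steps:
p(h) = (-17 + h)*(-8 + h)
E = -36
((p(5) + E)*78 + t(-265)) + C(-43, -168) = (((136 + 5² - 25*5) - 36)*78 + (-3 - 265)²) - 96 = (((136 + 25 - 125) - 36)*78 + (-268)²) - 96 = ((36 - 36)*78 + 71824) - 96 = (0*78 + 71824) - 96 = (0 + 71824) - 96 = 71824 - 96 = 71728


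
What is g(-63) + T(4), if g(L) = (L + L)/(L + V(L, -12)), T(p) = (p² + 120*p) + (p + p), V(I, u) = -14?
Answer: 5562/11 ≈ 505.64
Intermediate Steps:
T(p) = p² + 122*p (T(p) = (p² + 120*p) + 2*p = p² + 122*p)
g(L) = 2*L/(-14 + L) (g(L) = (L + L)/(L - 14) = (2*L)/(-14 + L) = 2*L/(-14 + L))
g(-63) + T(4) = 2*(-63)/(-14 - 63) + 4*(122 + 4) = 2*(-63)/(-77) + 4*126 = 2*(-63)*(-1/77) + 504 = 18/11 + 504 = 5562/11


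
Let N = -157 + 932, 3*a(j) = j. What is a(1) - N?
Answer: -2324/3 ≈ -774.67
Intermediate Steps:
a(j) = j/3
N = 775
a(1) - N = (⅓)*1 - 1*775 = ⅓ - 775 = -2324/3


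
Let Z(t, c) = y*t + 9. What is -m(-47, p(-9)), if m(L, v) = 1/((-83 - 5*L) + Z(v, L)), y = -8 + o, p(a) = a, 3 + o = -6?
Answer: -1/314 ≈ -0.0031847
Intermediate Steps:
o = -9 (o = -3 - 6 = -9)
y = -17 (y = -8 - 9 = -17)
Z(t, c) = 9 - 17*t (Z(t, c) = -17*t + 9 = 9 - 17*t)
m(L, v) = 1/(-74 - 17*v - 5*L) (m(L, v) = 1/((-83 - 5*L) + (9 - 17*v)) = 1/(-74 - 17*v - 5*L))
-m(-47, p(-9)) = -(-1)/(74 + 5*(-47) + 17*(-9)) = -(-1)/(74 - 235 - 153) = -(-1)/(-314) = -(-1)*(-1)/314 = -1*1/314 = -1/314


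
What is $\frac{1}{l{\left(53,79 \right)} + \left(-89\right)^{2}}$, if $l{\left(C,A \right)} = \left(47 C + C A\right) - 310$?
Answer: $\frac{1}{14289} \approx 6.9984 \cdot 10^{-5}$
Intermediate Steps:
$l{\left(C,A \right)} = -310 + 47 C + A C$ ($l{\left(C,A \right)} = \left(47 C + A C\right) - 310 = -310 + 47 C + A C$)
$\frac{1}{l{\left(53,79 \right)} + \left(-89\right)^{2}} = \frac{1}{\left(-310 + 47 \cdot 53 + 79 \cdot 53\right) + \left(-89\right)^{2}} = \frac{1}{\left(-310 + 2491 + 4187\right) + 7921} = \frac{1}{6368 + 7921} = \frac{1}{14289}$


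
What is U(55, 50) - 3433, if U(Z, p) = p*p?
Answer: -933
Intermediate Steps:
U(Z, p) = p**2
U(55, 50) - 3433 = 50**2 - 3433 = 2500 - 3433 = -933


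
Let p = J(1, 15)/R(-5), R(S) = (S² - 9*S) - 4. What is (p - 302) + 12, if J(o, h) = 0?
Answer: -290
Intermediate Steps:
R(S) = -4 + S² - 9*S
p = 0 (p = 0/(-4 + (-5)² - 9*(-5)) = 0/(-4 + 25 + 45) = 0/66 = 0*(1/66) = 0)
(p - 302) + 12 = (0 - 302) + 12 = -302 + 12 = -290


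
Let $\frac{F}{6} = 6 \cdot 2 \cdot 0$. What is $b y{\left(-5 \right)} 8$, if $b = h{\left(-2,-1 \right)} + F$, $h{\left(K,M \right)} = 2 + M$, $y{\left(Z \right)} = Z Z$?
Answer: $200$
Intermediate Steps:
$y{\left(Z \right)} = Z^{2}$
$F = 0$ ($F = 6 \cdot 6 \cdot 2 \cdot 0 = 6 \cdot 12 \cdot 0 = 6 \cdot 0 = 0$)
$b = 1$ ($b = \left(2 - 1\right) + 0 = 1 + 0 = 1$)
$b y{\left(-5 \right)} 8 = 1 \left(-5\right)^{2} \cdot 8 = 1 \cdot 25 \cdot 8 = 25 \cdot 8 = 200$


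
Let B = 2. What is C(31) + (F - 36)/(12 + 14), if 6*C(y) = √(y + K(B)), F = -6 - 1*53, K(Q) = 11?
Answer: -95/26 + √42/6 ≈ -2.5737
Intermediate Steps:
F = -59 (F = -6 - 53 = -59)
C(y) = √(11 + y)/6 (C(y) = √(y + 11)/6 = √(11 + y)/6)
C(31) + (F - 36)/(12 + 14) = √(11 + 31)/6 + (-59 - 36)/(12 + 14) = √42/6 - 95/26 = -95/26 + √42/6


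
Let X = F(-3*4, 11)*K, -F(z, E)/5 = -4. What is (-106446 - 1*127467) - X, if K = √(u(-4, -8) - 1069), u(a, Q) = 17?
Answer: -233913 - 40*I*√263 ≈ -2.3391e+5 - 648.69*I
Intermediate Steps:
F(z, E) = 20 (F(z, E) = -5*(-4) = 20)
K = 2*I*√263 (K = √(17 - 1069) = √(-1052) = 2*I*√263 ≈ 32.435*I)
X = 40*I*√263 (X = 20*(2*I*√263) = 40*I*√263 ≈ 648.69*I)
(-106446 - 1*127467) - X = (-106446 - 1*127467) - 40*I*√263 = (-106446 - 127467) - 40*I*√263 = -233913 - 40*I*√263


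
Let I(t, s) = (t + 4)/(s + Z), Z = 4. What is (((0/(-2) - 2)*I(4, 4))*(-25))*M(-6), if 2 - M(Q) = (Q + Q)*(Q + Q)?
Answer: -7100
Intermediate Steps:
M(Q) = 2 - 4*Q² (M(Q) = 2 - (Q + Q)*(Q + Q) = 2 - 2*Q*2*Q = 2 - 4*Q²)
I(t, s) = (4 + t)/(4 + s) (I(t, s) = (t + 4)/(s + 4) = (4 + t)/(4 + s))
(((0/(-2) - 2)*I(4, 4))*(-25))*M(-6) = (((0/(-2) - 2)*((4 + 4)/(4 + 4)))*(-25))*(2 - 4*(-6)²) = (((0*(-½) - 2)*(8/8))*(-25))*(2 - 4*36) = (((0 - 2)*((⅛)*8))*(-25))*(2 - 144) = (-2*1*(-25))*(-142) = -2*(-25)*(-142) = 50*(-142) = -7100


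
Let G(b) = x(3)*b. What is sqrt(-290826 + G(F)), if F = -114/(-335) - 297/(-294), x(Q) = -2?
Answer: I*sqrt(1599274297545)/2345 ≈ 539.29*I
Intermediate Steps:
F = 44337/32830 (F = -114*(-1/335) - 297*(-1/294) = 114/335 + 99/98 = 44337/32830 ≈ 1.3505)
G(b) = -2*b
sqrt(-290826 + G(F)) = sqrt(-290826 - 2*44337/32830) = sqrt(-290826 - 44337/16415) = sqrt(-4773953127/16415) = I*sqrt(1599274297545)/2345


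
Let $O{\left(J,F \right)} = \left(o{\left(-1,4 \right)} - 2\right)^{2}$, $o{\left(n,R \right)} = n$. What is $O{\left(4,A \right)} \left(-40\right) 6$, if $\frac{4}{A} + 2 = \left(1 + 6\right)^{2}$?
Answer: $-2160$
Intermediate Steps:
$A = \frac{4}{47}$ ($A = \frac{4}{-2 + \left(1 + 6\right)^{2}} = \frac{4}{-2 + 7^{2}} = \frac{4}{-2 + 49} = \frac{4}{47} \approx 0.085106$)
$O{\left(J,F \right)} = 9$ ($O{\left(J,F \right)} = \left(-1 - 2\right)^{2} = \left(-3\right)^{2} = 9$)
$O{\left(4,A \right)} \left(-40\right) 6 = 9 \left(-40\right) 6 = \left(-360\right) 6 = -2160$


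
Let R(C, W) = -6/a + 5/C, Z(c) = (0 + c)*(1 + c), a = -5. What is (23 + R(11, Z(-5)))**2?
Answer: 1838736/3025 ≈ 607.85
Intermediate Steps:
Z(c) = c*(1 + c)
R(C, W) = 6/5 + 5/C (R(C, W) = -6/(-5) + 5/C = -6*(-1/5) + 5/C = 6/5 + 5/C)
(23 + R(11, Z(-5)))**2 = (23 + (6/5 + 5/11))**2 = (23 + 91/55)**2 = (1356/55)**2 = 1838736/3025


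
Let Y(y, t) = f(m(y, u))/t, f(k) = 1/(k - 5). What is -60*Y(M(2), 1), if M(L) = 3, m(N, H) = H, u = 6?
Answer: -60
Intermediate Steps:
f(k) = 1/(-5 + k)
Y(y, t) = 1/t (Y(y, t) = 1/((-5 + 6)*t) = 1/(1*t) = 1/t)
-60*Y(M(2), 1) = -60/1 = -60*1 = -60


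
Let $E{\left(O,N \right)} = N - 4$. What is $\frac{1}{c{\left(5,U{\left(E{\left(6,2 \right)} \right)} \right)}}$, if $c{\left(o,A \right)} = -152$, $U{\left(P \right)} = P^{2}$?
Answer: $- \frac{1}{152} \approx -0.0065789$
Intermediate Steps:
$E{\left(O,N \right)} = -4 + N$ ($E{\left(O,N \right)} = N - 4 = -4 + N$)
$\frac{1}{c{\left(5,U{\left(E{\left(6,2 \right)} \right)} \right)}} = \frac{1}{-152} = - \frac{1}{152}$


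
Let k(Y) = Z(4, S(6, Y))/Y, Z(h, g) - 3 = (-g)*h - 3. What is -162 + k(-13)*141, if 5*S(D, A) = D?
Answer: -7146/65 ≈ -109.94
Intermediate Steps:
S(D, A) = D/5
Z(h, g) = -g*h (Z(h, g) = 3 + ((-g)*h - 3) = 3 + (-g*h - 3) = 3 + (-3 - g*h) = -g*h)
k(Y) = -24/(5*Y) (k(Y) = (-1*(1/5)*6*4)/Y = (-1*6/5*4)/Y = -24/(5*Y))
-162 + k(-13)*141 = -162 - 24/5/(-13)*141 = -162 - 24/5*(-1/13)*141 = -162 + (24/65)*141 = -162 + 3384/65 = -7146/65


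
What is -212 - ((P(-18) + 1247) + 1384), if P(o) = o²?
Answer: -3167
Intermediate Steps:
-212 - ((P(-18) + 1247) + 1384) = -212 - (((-18)² + 1247) + 1384) = -212 - ((324 + 1247) + 1384) = -212 - (1571 + 1384) = -212 - 1*2955 = -212 - 2955 = -3167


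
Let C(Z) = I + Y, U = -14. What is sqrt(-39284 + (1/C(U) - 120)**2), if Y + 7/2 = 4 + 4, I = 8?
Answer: 4*I*sqrt(972781)/25 ≈ 157.81*I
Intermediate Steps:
Y = 9/2 (Y = -7/2 + (4 + 4) = -7/2 + 8 = 9/2 ≈ 4.5000)
C(Z) = 25/2 (C(Z) = 8 + 9/2 = 25/2)
sqrt(-39284 + (1/C(U) - 120)**2) = sqrt(-39284 + (1/(25/2) - 120)**2) = sqrt(-39284 + (2/25 - 120)**2) = sqrt(-39284 + (-2998/25)**2) = sqrt(-39284 + 8988004/625) = sqrt(-15564496/625) = 4*I*sqrt(972781)/25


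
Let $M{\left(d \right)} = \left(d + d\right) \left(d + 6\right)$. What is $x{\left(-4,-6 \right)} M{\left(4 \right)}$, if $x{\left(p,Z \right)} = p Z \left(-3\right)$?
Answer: $-5760$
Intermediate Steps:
$x{\left(p,Z \right)} = - 3 Z p$ ($x{\left(p,Z \right)} = Z p \left(-3\right) = - 3 Z p$)
$M{\left(d \right)} = 2 d \left(6 + d\right)$
$x{\left(-4,-6 \right)} M{\left(4 \right)} = \left(-3\right) \left(-6\right) \left(-4\right) 2 \cdot 4 \left(6 + 4\right) = - 72 \cdot 2 \cdot 4 \cdot 10 = \left(-72\right) 80 = -5760$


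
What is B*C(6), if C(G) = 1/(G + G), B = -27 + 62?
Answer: 35/12 ≈ 2.9167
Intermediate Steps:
B = 35
C(G) = 1/(2*G)
B*C(6) = 35*((½)/6) = 35*((½)*(⅙)) = 35*(1/12) = 35/12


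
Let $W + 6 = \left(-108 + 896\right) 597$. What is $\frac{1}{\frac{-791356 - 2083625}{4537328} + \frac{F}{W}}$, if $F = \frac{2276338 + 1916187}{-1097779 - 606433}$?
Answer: $- \frac{1357325504700336}{860047420675187} \approx -1.5782$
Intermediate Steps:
$W = 470430$ ($W = -6 + \left(-108 + 896\right) 597 = -6 + 788 \cdot 597 = -6 + 470436 = 470430$)
$F = - \frac{62575}{25436}$ ($F = \frac{4192525}{-1704212} = 4192525 \left(- \frac{1}{1704212}\right) = - \frac{62575}{25436} \approx -2.4601$)
$\frac{1}{\frac{-791356 - 2083625}{4537328} + \frac{F}{W}} = \frac{1}{\frac{-791356 - 2083625}{4537328} - \frac{62575}{25436 \cdot 470430}} = \frac{1}{\left(-791356 - 2083625\right) \frac{1}{4537328} - \frac{12515}{2393171496}} = \frac{1}{\left(-2874981\right) \frac{1}{4537328} - \frac{12515}{2393171496}} = \frac{1}{- \frac{2874981}{4537328} - \frac{12515}{2393171496}} = \frac{1}{- \frac{860047420675187}{1357325504700336}} = - \frac{1357325504700336}{860047420675187}$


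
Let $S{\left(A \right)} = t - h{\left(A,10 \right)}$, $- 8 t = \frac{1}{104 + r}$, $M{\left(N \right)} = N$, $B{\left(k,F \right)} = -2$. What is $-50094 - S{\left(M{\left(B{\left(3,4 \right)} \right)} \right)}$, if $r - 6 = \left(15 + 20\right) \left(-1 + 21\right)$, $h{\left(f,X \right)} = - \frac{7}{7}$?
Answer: $- \frac{324615599}{6480} \approx -50095.0$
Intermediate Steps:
$h{\left(f,X \right)} = -1$ ($h{\left(f,X \right)} = \left(-7\right) \frac{1}{7} = -1$)
$r = 706$ ($r = 6 + \left(15 + 20\right) \left(-1 + 21\right) = 6 + 35 \cdot 20 = 6 + 700 = 706$)
$t = - \frac{1}{6480}$ ($t = - \frac{1}{8 \left(104 + 706\right)} = - \frac{1}{8 \cdot 810} = \left(- \frac{1}{8}\right) \frac{1}{810} = - \frac{1}{6480} \approx -0.00015432$)
$S{\left(A \right)} = \frac{6479}{6480}$ ($S{\left(A \right)} = - \frac{1}{6480} - -1 = - \frac{1}{6480} + 1 = \frac{6479}{6480}$)
$-50094 - S{\left(M{\left(B{\left(3,4 \right)} \right)} \right)} = -50094 - \frac{6479}{6480} = - \frac{324615599}{6480}$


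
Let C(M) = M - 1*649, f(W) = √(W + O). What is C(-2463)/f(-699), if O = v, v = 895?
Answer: -1556/7 ≈ -222.29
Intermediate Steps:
O = 895
f(W) = √(895 + W) (f(W) = √(W + 895) = √(895 + W))
C(M) = -649 + M (C(M) = M - 649 = -649 + M)
C(-2463)/f(-699) = (-649 - 2463)/(√(895 - 699)) = -3112/(√196) = -3112/14 = -3112*1/14 = -1556/7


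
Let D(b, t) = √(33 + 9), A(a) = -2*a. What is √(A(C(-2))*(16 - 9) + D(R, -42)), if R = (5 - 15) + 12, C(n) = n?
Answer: √(28 + √42) ≈ 5.8720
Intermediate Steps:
R = 2 (R = -10 + 12 = 2)
D(b, t) = √42
√(A(C(-2))*(16 - 9) + D(R, -42)) = √((-2*(-2))*(16 - 9) + √42) = √(4*7 + √42) = √(28 + √42)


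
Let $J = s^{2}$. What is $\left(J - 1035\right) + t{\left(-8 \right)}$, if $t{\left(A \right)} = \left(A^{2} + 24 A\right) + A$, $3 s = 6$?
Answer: $-1167$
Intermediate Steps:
$s = 2$ ($s = \frac{1}{3} \cdot 6 = 2$)
$t{\left(A \right)} = A^{2} + 25 A$
$J = 4$ ($J = 2^{2} = 4$)
$\left(J - 1035\right) + t{\left(-8 \right)} = \left(4 - 1035\right) - 8 \left(25 - 8\right) = -1031 - 136 = -1167$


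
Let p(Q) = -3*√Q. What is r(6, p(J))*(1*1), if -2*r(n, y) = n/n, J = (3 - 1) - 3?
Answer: -½ ≈ -0.50000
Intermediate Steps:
J = -1 (J = 2 - 3 = -1)
r(n, y) = -½ (r(n, y) = -n/(2*n) = -½*1 = -½)
r(6, p(J))*(1*1) = -1/2 = -½*1 = -½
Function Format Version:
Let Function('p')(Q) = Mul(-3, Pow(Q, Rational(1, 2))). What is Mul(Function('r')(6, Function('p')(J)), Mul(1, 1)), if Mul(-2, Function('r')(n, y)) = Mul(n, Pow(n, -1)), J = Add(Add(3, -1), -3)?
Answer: Rational(-1, 2) ≈ -0.50000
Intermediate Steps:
J = -1 (J = Add(2, -3) = -1)
Function('r')(n, y) = Rational(-1, 2) (Function('r')(n, y) = Mul(Rational(-1, 2), Mul(n, Pow(n, -1))) = Mul(Rational(-1, 2), 1) = Rational(-1, 2))
Mul(Function('r')(6, Function('p')(J)), Mul(1, 1)) = Mul(Rational(-1, 2), Mul(1, 1)) = Mul(Rational(-1, 2), 1) = Rational(-1, 2)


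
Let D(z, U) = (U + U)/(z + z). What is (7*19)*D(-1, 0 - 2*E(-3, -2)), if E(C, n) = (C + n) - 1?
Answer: -1596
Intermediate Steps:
E(C, n) = -1 + C + n
D(z, U) = U/z (D(z, U) = (2*U)/((2*z)) = (2*U)*(1/(2*z)) = U/z)
(7*19)*D(-1, 0 - 2*E(-3, -2)) = (7*19)*((0 - 2*(-1 - 3 - 2))/(-1)) = 133*((0 - 2*(-6))*(-1)) = 133*((0 + 12)*(-1)) = 133*(12*(-1)) = 133*(-12) = -1596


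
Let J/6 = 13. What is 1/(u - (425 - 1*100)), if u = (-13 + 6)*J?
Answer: -1/871 ≈ -0.0011481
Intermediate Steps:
J = 78 (J = 6*13 = 78)
u = -546 (u = (-13 + 6)*78 = -7*78 = -546)
1/(u - (425 - 1*100)) = 1/(-546 - (425 - 1*100)) = 1/(-546 - (425 - 100)) = 1/(-546 - 1*325) = 1/(-546 - 325) = 1/(-871) = -1/871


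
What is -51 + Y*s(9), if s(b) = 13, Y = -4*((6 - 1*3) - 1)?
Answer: -155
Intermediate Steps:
Y = -8 (Y = -4*((6 - 3) - 1) = -4*(3 - 1) = -4*2 = -8)
-51 + Y*s(9) = -51 - 8*13 = -51 - 104 = -155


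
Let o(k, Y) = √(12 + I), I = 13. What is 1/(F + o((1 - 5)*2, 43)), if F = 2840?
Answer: 1/2845 ≈ 0.00035149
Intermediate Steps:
o(k, Y) = 5 (o(k, Y) = √(12 + 13) = √25 = 5)
1/(F + o((1 - 5)*2, 43)) = 1/(2840 + 5) = 1/2845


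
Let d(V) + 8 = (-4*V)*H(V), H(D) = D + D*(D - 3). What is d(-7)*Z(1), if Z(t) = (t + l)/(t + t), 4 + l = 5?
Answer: 1756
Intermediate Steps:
l = 1 (l = -4 + 5 = 1)
H(D) = D + D*(-3 + D)
Z(t) = (1 + t)/(2*t) (Z(t) = (t + 1)/(t + t) = (1 + t)/((2*t)) = (1 + t)*(1/(2*t)) = (1 + t)/(2*t))
d(V) = -8 - 4*V²*(-2 + V) (d(V) = -8 + (-4*V)*(V*(-2 + V)) = -8 - 4*V²*(-2 + V))
d(-7)*Z(1) = (-8 + 4*(-7)²*(2 - 1*(-7)))*((½)*(1 + 1)/1) = (-8 + 4*49*(2 + 7))*((½)*1*2) = (-8 + 4*49*9)*1 = (-8 + 1764)*1 = 1756*1 = 1756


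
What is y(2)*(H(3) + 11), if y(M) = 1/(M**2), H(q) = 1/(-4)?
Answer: 43/16 ≈ 2.6875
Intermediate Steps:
H(q) = -1/4
y(M) = M**(-2)
y(2)*(H(3) + 11) = (-1/4 + 11)/2**2 = (1/4)*(43/4) = 43/16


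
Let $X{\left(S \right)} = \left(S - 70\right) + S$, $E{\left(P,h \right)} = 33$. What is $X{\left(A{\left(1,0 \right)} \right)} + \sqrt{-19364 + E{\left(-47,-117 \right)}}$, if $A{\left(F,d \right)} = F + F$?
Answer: $-66 + i \sqrt{19331} \approx -66.0 + 139.04 i$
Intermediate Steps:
$A{\left(F,d \right)} = 2 F$
$X{\left(S \right)} = -70 + 2 S$ ($X{\left(S \right)} = \left(-70 + S\right) + S = -70 + 2 S$)
$X{\left(A{\left(1,0 \right)} \right)} + \sqrt{-19364 + E{\left(-47,-117 \right)}} = \left(-70 + 2 \cdot 2 \cdot 1\right) + \sqrt{-19364 + 33} = \left(-70 + 2 \cdot 2\right) + \sqrt{-19331} = \left(-70 + 4\right) + i \sqrt{19331} = -66 + i \sqrt{19331}$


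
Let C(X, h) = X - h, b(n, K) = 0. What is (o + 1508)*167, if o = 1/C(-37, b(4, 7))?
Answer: 9317765/37 ≈ 2.5183e+5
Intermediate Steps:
o = -1/37 (o = 1/(-37 - 1*0) = 1/(-37 + 0) = 1/(-37) = -1/37 ≈ -0.027027)
(o + 1508)*167 = (-1/37 + 1508)*167 = (55795/37)*167 = 9317765/37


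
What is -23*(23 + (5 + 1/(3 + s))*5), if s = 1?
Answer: -4531/4 ≈ -1132.8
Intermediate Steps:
-23*(23 + (5 + 1/(3 + s))*5) = -23*(23 + (5 + 1/(3 + 1))*5) = -23*(23 + (5 + 1/4)*5) = -23*(23 + (21/4)*5) = -23*(23 + 105/4) = -23*197/4 = -4531/4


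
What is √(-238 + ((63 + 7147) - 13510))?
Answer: I*√6538 ≈ 80.858*I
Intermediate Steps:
√(-238 + ((63 + 7147) - 13510)) = √(-238 + (7210 - 13510)) = √(-238 - 6300) = √(-6538) = I*√6538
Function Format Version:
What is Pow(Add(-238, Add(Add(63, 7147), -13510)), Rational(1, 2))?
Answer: Mul(I, Pow(6538, Rational(1, 2))) ≈ Mul(80.858, I)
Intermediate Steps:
Pow(Add(-238, Add(Add(63, 7147), -13510)), Rational(1, 2)) = Pow(Add(-238, Add(7210, -13510)), Rational(1, 2)) = Pow(Add(-238, -6300), Rational(1, 2)) = Pow(-6538, Rational(1, 2)) = Mul(I, Pow(6538, Rational(1, 2)))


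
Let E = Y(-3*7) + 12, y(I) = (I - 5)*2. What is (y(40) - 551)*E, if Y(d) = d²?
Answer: -217893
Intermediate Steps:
y(I) = -10 + 2*I (y(I) = (-5 + I)*2 = -10 + 2*I)
E = 453 (E = (-3*7)² + 12 = (-21)² + 12 = 441 + 12 = 453)
(y(40) - 551)*E = ((-10 + 2*40) - 551)*453 = ((-10 + 80) - 551)*453 = (70 - 551)*453 = -481*453 = -217893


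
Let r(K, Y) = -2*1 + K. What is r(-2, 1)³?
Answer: -64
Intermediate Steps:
r(K, Y) = -2 + K
r(-2, 1)³ = (-2 - 2)³ = (-4)³ = -64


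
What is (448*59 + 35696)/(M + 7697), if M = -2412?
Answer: 62128/5285 ≈ 11.756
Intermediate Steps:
(448*59 + 35696)/(M + 7697) = (448*59 + 35696)/(-2412 + 7697) = (26432 + 35696)/5285 = 62128*(1/5285) = 62128/5285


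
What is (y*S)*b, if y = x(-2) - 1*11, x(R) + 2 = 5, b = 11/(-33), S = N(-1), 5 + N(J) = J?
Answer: -16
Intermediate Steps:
N(J) = -5 + J
S = -6 (S = -5 - 1 = -6)
b = -⅓ (b = 11*(-1/33) = -⅓ ≈ -0.33333)
x(R) = 3 (x(R) = -2 + 5 = 3)
y = -8 (y = 3 - 1*11 = 3 - 11 = -8)
(y*S)*b = -8*(-6)*(-⅓) = 48*(-⅓) = -16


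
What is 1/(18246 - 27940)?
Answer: -1/9694 ≈ -0.00010316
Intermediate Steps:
1/(18246 - 27940) = 1/(-9694) = -1/9694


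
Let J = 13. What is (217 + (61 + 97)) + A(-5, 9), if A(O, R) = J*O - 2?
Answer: 308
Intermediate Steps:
A(O, R) = -2 + 13*O (A(O, R) = 13*O - 2 = -2 + 13*O)
(217 + (61 + 97)) + A(-5, 9) = (217 + (61 + 97)) + (-2 + 13*(-5)) = (217 + 158) + (-2 - 65) = 375 - 67 = 308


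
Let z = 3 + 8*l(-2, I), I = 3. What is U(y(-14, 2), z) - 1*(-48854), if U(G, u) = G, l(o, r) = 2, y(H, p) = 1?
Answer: 48855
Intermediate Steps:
z = 19 (z = 3 + 8*2 = 3 + 16 = 19)
U(y(-14, 2), z) - 1*(-48854) = 1 - 1*(-48854) = 1 + 48854 = 48855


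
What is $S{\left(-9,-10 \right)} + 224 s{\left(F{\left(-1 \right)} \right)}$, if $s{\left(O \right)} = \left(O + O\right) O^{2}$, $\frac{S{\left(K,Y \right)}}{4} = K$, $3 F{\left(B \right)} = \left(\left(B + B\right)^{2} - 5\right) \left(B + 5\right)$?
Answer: $- \frac{29644}{27} \approx -1097.9$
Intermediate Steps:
$F{\left(B \right)} = \frac{\left(-5 + 4 B^{2}\right) \left(5 + B\right)}{3}$ ($F{\left(B \right)} = \frac{\left(\left(B + B\right)^{2} - 5\right) \left(B + 5\right)}{3} = \frac{\left(\left(2 B\right)^{2} - 5\right) \left(5 + B\right)}{3} = \frac{\left(4 B^{2} - 5\right) \left(5 + B\right)}{3} = \frac{\left(-5 + 4 B^{2}\right) \left(5 + B\right)}{3}$)
$S{\left(K,Y \right)} = 4 K$
$s{\left(O \right)} = 2 O^{3}$ ($s{\left(O \right)} = 2 O O^{2} = 2 O^{3}$)
$S{\left(-9,-10 \right)} + 224 s{\left(F{\left(-1 \right)} \right)} = 4 \left(-9\right) + 224 \cdot 2 \left(- \frac{25}{3} - - \frac{5}{3} + \frac{4 \left(-1\right)^{3}}{3} + \frac{20 \left(-1\right)^{2}}{3}\right)^{3} = -36 + 224 \cdot 2 \left(- \frac{25}{3} + \frac{5}{3} + \frac{4}{3} \left(-1\right) + \frac{20}{3} \cdot 1\right)^{3} = -36 + 224 \cdot 2 \left(- \frac{25}{3} + \frac{5}{3} - \frac{4}{3} + \frac{20}{3}\right)^{3} = -36 + 224 \cdot 2 \left(- \frac{4}{3}\right)^{3} = -36 + 224 \cdot 2 \left(- \frac{64}{27}\right) = -36 + 224 \left(- \frac{128}{27}\right) = -36 - \frac{28672}{27} = - \frac{29644}{27}$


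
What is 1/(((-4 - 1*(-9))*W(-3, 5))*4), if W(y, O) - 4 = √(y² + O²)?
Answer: -1/90 + √34/360 ≈ 0.0050860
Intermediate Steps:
W(y, O) = 4 + √(O² + y²) (W(y, O) = 4 + √(y² + O²) = 4 + √(O² + y²))
1/(((-4 - 1*(-9))*W(-3, 5))*4) = 1/(((-4 - 1*(-9))*(4 + √(5² + (-3)²)))*4) = 1/(((-4 + 9)*(4 + √(25 + 9)))*4) = 1/((5*(4 + √34))*4) = 1/((20 + 5*√34)*4) = 1/(80 + 20*√34)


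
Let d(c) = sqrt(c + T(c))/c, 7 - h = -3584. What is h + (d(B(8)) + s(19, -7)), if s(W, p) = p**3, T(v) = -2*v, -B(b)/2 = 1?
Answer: 3248 - sqrt(2)/2 ≈ 3247.3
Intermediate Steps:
B(b) = -2 (B(b) = -2*1 = -2)
h = 3591 (h = 7 - 1*(-3584) = 7 + 3584 = 3591)
d(c) = sqrt(-c)/c (d(c) = sqrt(c - 2*c)/c = sqrt(-c)/c)
h + (d(B(8)) + s(19, -7)) = 3591 + (-1/sqrt(-1*(-2)) + (-7)**3) = 3591 + (-1/sqrt(2) - 343) = 3591 + (-sqrt(2)/2 - 343) = 3591 + (-343 - sqrt(2)/2) = 3248 - sqrt(2)/2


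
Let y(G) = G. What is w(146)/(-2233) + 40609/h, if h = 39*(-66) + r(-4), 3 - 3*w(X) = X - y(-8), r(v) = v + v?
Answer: -271649809/17296818 ≈ -15.705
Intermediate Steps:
r(v) = 2*v
w(X) = -5/3 - X/3 (w(X) = 1 - (X - 1*(-8))/3 = 1 - (X + 8)/3 = 1 - (8 + X)/3 = 1 + (-8/3 - X/3) = -5/3 - X/3)
h = -2582 (h = 39*(-66) + 2*(-4) = -2574 - 8 = -2582)
w(146)/(-2233) + 40609/h = (-5/3 - 1/3*146)/(-2233) + 40609/(-2582) = (-5/3 - 146/3)*(-1/2233) + 40609*(-1/2582) = -151/3*(-1/2233) - 40609/2582 = 151/6699 - 40609/2582 = -271649809/17296818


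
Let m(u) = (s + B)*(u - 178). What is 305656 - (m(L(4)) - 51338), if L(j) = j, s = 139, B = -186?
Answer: 348816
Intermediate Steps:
m(u) = 8366 - 47*u (m(u) = (139 - 186)*(u - 178) = -47*(-178 + u) = 8366 - 47*u)
305656 - (m(L(4)) - 51338) = 305656 - ((8366 - 47*4) - 51338) = 305656 - ((8366 - 188) - 51338) = 305656 - (8178 - 51338) = 305656 - 1*(-43160) = 305656 + 43160 = 348816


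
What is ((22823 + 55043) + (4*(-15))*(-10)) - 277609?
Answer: -199143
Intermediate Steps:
((22823 + 55043) + (4*(-15))*(-10)) - 277609 = (77866 - 60*(-10)) - 277609 = (77866 + 600) - 277609 = 78466 - 277609 = -199143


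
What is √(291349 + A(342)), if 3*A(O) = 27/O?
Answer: √420707994/38 ≈ 539.77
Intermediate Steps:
A(O) = 9/O (A(O) = (27/O)/3 = 9/O)
√(291349 + A(342)) = √(291349 + 9/342) = √(291349 + 9*(1/342)) = √(291349 + 1/38) = √(11071263/38) = √420707994/38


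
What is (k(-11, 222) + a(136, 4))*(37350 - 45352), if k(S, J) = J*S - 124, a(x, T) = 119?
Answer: 19580894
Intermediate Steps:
k(S, J) = -124 + J*S
(k(-11, 222) + a(136, 4))*(37350 - 45352) = ((-124 + 222*(-11)) + 119)*(37350 - 45352) = ((-124 - 2442) + 119)*(-8002) = (-2566 + 119)*(-8002) = -2447*(-8002) = 19580894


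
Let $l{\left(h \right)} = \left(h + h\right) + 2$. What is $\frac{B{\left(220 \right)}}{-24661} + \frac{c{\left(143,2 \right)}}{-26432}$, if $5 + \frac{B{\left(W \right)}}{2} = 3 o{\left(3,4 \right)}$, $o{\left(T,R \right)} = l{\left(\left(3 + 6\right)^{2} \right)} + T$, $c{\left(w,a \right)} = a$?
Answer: $- \frac{1876419}{46559968} \approx -0.040301$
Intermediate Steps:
$l{\left(h \right)} = 2 + 2 h$ ($l{\left(h \right)} = 2 h + 2 = 2 + 2 h$)
$o{\left(T,R \right)} = 164 + T$ ($o{\left(T,R \right)} = \left(2 + 2 \left(3 + 6\right)^{2}\right) + T = \left(2 + 2 \cdot 9^{2}\right) + T = \left(2 + 2 \cdot 81\right) + T = \left(2 + 162\right) + T = 164 + T$)
$B{\left(W \right)} = 992$ ($B{\left(W \right)} = -10 + 2 \cdot 3 \left(164 + 3\right) = -10 + 2 \cdot 3 \cdot 167 = -10 + 2 \cdot 501 = -10 + 1002 = 992$)
$\frac{B{\left(220 \right)}}{-24661} + \frac{c{\left(143,2 \right)}}{-26432} = \frac{992}{-24661} + \frac{2}{-26432} = 992 \left(- \frac{1}{24661}\right) + 2 \left(- \frac{1}{26432}\right) = - \frac{992}{24661} - \frac{1}{13216} = - \frac{1876419}{46559968}$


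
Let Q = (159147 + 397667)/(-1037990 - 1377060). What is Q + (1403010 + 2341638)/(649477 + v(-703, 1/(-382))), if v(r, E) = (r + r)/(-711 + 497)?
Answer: 25804448750967/4662035462975 ≈ 5.5350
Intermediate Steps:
v(r, E) = -r/107 (v(r, E) = (2*r)/(-214) = (2*r)*(-1/214) = -r/107)
Q = -278407/1207525 (Q = 556814/(-2415050) = 556814*(-1/2415050) = -278407/1207525 ≈ -0.23056)
Q + (1403010 + 2341638)/(649477 + v(-703, 1/(-382))) = -278407/1207525 + (1403010 + 2341638)/(649477 - 1/107*(-703)) = -278407/1207525 + 3744648/(649477 + 703/107) = -278407/1207525 + 3744648/(69494742/107) = -278407/1207525 + 3744648*(107/69494742) = -278407/1207525 + 22259852/3860819 = 25804448750967/4662035462975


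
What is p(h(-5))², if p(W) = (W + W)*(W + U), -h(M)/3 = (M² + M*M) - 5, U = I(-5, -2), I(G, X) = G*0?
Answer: 1328602500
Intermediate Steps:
I(G, X) = 0
U = 0
h(M) = 15 - 6*M² (h(M) = -3*((M² + M*M) - 5) = -3*((M² + M²) - 5) = -3*(2*M² - 5) = -3*(-5 + 2*M²) = 15 - 6*M²)
p(W) = 2*W² (p(W) = (W + W)*(W + 0) = (2*W)*W = 2*W²)
p(h(-5))² = (2*(15 - 6*(-5)²)²)² = (2*(15 - 6*25)²)² = (2*(15 - 150)²)² = (2*(-135)²)² = (2*18225)² = 36450² = 1328602500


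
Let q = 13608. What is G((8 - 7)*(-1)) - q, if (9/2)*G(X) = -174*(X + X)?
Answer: -40592/3 ≈ -13531.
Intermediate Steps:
G(X) = -232*X/3 (G(X) = 2*(-174*(X + X))/9 = 2*(-348*X)/9 = -232*X/3)
G((8 - 7)*(-1)) - q = -232*(8 - 7)*(-1)/3 - 1*13608 = -232*(-1)/3 - 13608 = -232/3*(-1) - 13608 = 232/3 - 13608 = -40592/3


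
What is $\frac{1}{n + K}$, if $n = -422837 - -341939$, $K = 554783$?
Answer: $\frac{1}{473885} \approx 2.1102 \cdot 10^{-6}$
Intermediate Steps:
$n = -80898$ ($n = -422837 + 341939 = -80898$)
$\frac{1}{n + K} = \frac{1}{-80898 + 554783} = \frac{1}{473885}$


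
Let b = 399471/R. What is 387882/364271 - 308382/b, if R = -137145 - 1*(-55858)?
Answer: 3043833054898412/48505233547 ≈ 62753.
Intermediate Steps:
R = -81287 (R = -137145 + 55858 = -81287)
b = -399471/81287 (b = 399471/(-81287) = 399471*(-1/81287) = -399471/81287 ≈ -4.9143)
387882/364271 - 308382/b = 387882/364271 - 308382/(-399471/81287) = 387882*(1/364271) - 308382*(-81287/399471) = 387882/364271 + 8355815878/133157 = 3043833054898412/48505233547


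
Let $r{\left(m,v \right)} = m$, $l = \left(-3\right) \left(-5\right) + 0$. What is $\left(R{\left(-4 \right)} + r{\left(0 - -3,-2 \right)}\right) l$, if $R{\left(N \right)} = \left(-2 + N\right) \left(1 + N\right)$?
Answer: $315$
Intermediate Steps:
$l = 15$ ($l = 15 + 0 = 15$)
$R{\left(N \right)} = \left(1 + N\right) \left(-2 + N\right)$
$\left(R{\left(-4 \right)} + r{\left(0 - -3,-2 \right)}\right) l = \left(\left(-2 + \left(-4\right)^{2} - -4\right) + \left(0 - -3\right)\right) 15 = \left(\left(-2 + 16 + 4\right) + \left(0 + 3\right)\right) 15 = \left(18 + 3\right) 15 = 21 \cdot 15 = 315$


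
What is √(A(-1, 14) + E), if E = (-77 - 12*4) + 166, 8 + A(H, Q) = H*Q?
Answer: √19 ≈ 4.3589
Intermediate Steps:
A(H, Q) = -8 + H*Q
E = 41 (E = (-77 - 48) + 166 = -125 + 166 = 41)
√(A(-1, 14) + E) = √((-8 - 1*14) + 41) = √((-8 - 14) + 41) = √(-22 + 41) = √19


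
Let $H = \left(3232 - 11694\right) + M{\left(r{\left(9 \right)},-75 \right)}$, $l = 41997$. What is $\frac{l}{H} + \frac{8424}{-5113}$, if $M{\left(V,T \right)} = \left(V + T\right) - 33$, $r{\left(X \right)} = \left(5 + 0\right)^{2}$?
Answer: $- \frac{286713741}{43690585} \approx -6.5624$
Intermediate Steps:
$r{\left(X \right)} = 25$ ($r{\left(X \right)} = 5^{2} = 25$)
$M{\left(V,T \right)} = -33 + T + V$ ($M{\left(V,T \right)} = \left(T + V\right) - 33 = -33 + T + V$)
$H = -8545$ ($H = \left(3232 - 11694\right) - 83 = -8462 - 83 = -8545$)
$\frac{l}{H} + \frac{8424}{-5113} = \frac{41997}{-8545} + \frac{8424}{-5113} = 41997 \left(- \frac{1}{8545}\right) + 8424 \left(- \frac{1}{5113}\right) = - \frac{41997}{8545} - \frac{8424}{5113} = - \frac{286713741}{43690585}$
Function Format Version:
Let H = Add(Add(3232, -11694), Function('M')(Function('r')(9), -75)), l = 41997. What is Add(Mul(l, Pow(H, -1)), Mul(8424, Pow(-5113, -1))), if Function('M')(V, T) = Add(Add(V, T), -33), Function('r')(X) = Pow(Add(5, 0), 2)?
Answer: Rational(-286713741, 43690585) ≈ -6.5624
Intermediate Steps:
Function('r')(X) = 25 (Function('r')(X) = Pow(5, 2) = 25)
Function('M')(V, T) = Add(-33, T, V) (Function('M')(V, T) = Add(Add(T, V), -33) = Add(-33, T, V))
H = -8545 (H = Add(Add(3232, -11694), Add(-33, -75, 25)) = Add(-8462, -83) = -8545)
Add(Mul(l, Pow(H, -1)), Mul(8424, Pow(-5113, -1))) = Add(Mul(41997, Pow(-8545, -1)), Mul(8424, Pow(-5113, -1))) = Add(Mul(41997, Rational(-1, 8545)), Mul(8424, Rational(-1, 5113))) = Add(Rational(-41997, 8545), Rational(-8424, 5113)) = Rational(-286713741, 43690585)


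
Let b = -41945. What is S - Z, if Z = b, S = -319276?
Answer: -277331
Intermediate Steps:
Z = -41945
S - Z = -319276 - 1*(-41945) = -319276 + 41945 = -277331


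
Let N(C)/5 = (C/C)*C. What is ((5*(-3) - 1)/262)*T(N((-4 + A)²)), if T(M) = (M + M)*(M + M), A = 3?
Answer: -800/131 ≈ -6.1069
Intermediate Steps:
N(C) = 5*C (N(C) = 5*((C/C)*C) = 5*(1*C) = 5*C)
T(M) = 4*M² (T(M) = (2*M)*(2*M) = 4*M²)
((5*(-3) - 1)/262)*T(N((-4 + A)²)) = ((5*(-3) - 1)/262)*(4*(5*(-4 + 3)²)²) = ((-15 - 1)*(1/262))*(4*(5*(-1)²)²) = (-16*1/262)*(4*(5*1)²) = -32*5²/131 = -32*25/131 = -8/131*100 = -800/131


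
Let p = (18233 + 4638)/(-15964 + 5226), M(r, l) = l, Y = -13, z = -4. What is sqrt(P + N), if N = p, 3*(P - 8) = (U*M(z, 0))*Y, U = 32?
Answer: sqrt(676848354)/10738 ≈ 2.4228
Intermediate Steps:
p = -22871/10738 (p = 22871/(-10738) = 22871*(-1/10738) = -22871/10738 ≈ -2.1299)
P = 8 (P = 8 + ((32*0)*(-13))/3 = 8 + (0*(-13))/3 = 8 + (1/3)*0 = 8 + 0 = 8)
N = -22871/10738 ≈ -2.1299
sqrt(P + N) = sqrt(8 - 22871/10738) = sqrt(63033/10738) = sqrt(676848354)/10738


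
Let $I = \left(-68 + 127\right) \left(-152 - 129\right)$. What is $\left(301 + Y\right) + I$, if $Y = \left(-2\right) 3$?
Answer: $-16284$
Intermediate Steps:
$Y = -6$
$I = -16579$ ($I = 59 \left(-281\right) = -16579$)
$\left(301 + Y\right) + I = \left(301 - 6\right) - 16579 = 295 - 16579 = -16284$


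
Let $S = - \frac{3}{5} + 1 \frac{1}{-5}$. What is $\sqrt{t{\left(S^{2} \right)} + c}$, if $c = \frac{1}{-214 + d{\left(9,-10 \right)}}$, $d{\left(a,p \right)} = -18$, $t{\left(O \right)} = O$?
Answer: $\frac{\sqrt{213846}}{580} \approx 0.7973$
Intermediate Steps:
$S = - \frac{4}{5}$ ($S = \left(-3\right) \frac{1}{5} + 1 \left(- \frac{1}{5}\right) = - \frac{3}{5} - \frac{1}{5} = - \frac{4}{5} \approx -0.8$)
$c = - \frac{1}{232}$ ($c = \frac{1}{-214 - 18} = \frac{1}{-232} = - \frac{1}{232} \approx -0.0043103$)
$\sqrt{t{\left(S^{2} \right)} + c} = \sqrt{\left(- \frac{4}{5}\right)^{2} - \frac{1}{232}} = \sqrt{\frac{16}{25} - \frac{1}{232}} = \sqrt{\frac{3687}{5800}} = \frac{\sqrt{213846}}{580}$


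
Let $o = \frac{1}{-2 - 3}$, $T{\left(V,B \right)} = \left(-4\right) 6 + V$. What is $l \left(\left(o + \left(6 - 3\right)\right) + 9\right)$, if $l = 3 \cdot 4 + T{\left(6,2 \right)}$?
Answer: $- \frac{354}{5} \approx -70.8$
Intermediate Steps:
$T{\left(V,B \right)} = -24 + V$
$o = - \frac{1}{5}$ ($o = \frac{1}{-5} = - \frac{1}{5} \approx -0.2$)
$l = -6$ ($l = 3 \cdot 4 + \left(-24 + 6\right) = 12 - 18 = -6$)
$l \left(\left(o + \left(6 - 3\right)\right) + 9\right) = - 6 \left(\left(- \frac{1}{5} + \left(6 - 3\right)\right) + 9\right) = - 6 \left(\left(- \frac{1}{5} + 3\right) + 9\right) = - 6 \left(\frac{14}{5} + 9\right) = \left(-6\right) \frac{59}{5} = - \frac{354}{5}$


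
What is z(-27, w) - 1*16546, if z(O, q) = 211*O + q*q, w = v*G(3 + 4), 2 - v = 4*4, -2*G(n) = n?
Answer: -19842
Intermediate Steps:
G(n) = -n/2
v = -14 (v = 2 - 4*4 = 2 - 1*16 = 2 - 16 = -14)
w = 49 (w = -(-7)*(3 + 4) = -(-7)*7 = -14*(-7/2) = 49)
z(O, q) = q² + 211*O (z(O, q) = 211*O + q² = q² + 211*O)
z(-27, w) - 1*16546 = (49² + 211*(-27)) - 1*16546 = (2401 - 5697) - 16546 = -3296 - 16546 = -19842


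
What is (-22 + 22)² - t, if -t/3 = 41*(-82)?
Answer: -10086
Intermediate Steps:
t = 10086 (t = -123*(-82) = -3*(-3362) = 10086)
(-22 + 22)² - t = (-22 + 22)² - 1*10086 = 0² - 10086 = 0 - 10086 = -10086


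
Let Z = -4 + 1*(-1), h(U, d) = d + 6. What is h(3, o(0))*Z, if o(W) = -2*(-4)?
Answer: -70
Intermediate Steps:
o(W) = 8
h(U, d) = 6 + d
Z = -5 (Z = -4 - 1 = -5)
h(3, o(0))*Z = (6 + 8)*(-5) = 14*(-5) = -70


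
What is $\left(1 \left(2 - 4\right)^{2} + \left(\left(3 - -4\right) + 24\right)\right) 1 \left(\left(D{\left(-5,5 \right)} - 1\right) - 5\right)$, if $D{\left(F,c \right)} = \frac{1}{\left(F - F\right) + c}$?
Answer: $-203$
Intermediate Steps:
$D{\left(F,c \right)} = \frac{1}{c}$ ($D{\left(F,c \right)} = \frac{1}{0 + c} = \frac{1}{c}$)
$\left(1 \left(2 - 4\right)^{2} + \left(\left(3 - -4\right) + 24\right)\right) 1 \left(\left(D{\left(-5,5 \right)} - 1\right) - 5\right) = \left(1 \left(2 - 4\right)^{2} + \left(\left(3 - -4\right) + 24\right)\right) 1 \left(\left(\frac{1}{5} - 1\right) - 5\right) = \left(1 \left(-2\right)^{2} + \left(\left(3 + 4\right) + 24\right)\right) 1 \left(\left(\frac{1}{5} - 1\right) - 5\right) = \left(1 \cdot 4 + \left(7 + 24\right)\right) 1 \left(- \frac{4}{5} - 5\right) = \left(4 + 31\right) 1 \left(- \frac{29}{5}\right) = 35 \left(- \frac{29}{5}\right) = -203$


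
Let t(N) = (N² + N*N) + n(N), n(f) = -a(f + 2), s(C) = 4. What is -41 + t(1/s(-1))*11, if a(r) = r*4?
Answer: -1109/8 ≈ -138.63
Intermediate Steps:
a(r) = 4*r
n(f) = -8 - 4*f (n(f) = -4*(f + 2) = -4*(2 + f) = -(8 + 4*f) = -8 - 4*f)
t(N) = -8 - 4*N + 2*N² (t(N) = (N² + N*N) + (-8 - 4*N) = (N² + N²) + (-8 - 4*N) = 2*N² + (-8 - 4*N) = -8 - 4*N + 2*N²)
-41 + t(1/s(-1))*11 = -41 + (-8 - 4/4 + 2*(1/4)²)*11 = -41 + (-8 - 4*¼ + 2*(¼)²)*11 = -41 + (-8 - 1 + 2*(1/16))*11 = -41 + (-8 - 1 + ⅛)*11 = -41 - 71/8*11 = -41 - 781/8 = -1109/8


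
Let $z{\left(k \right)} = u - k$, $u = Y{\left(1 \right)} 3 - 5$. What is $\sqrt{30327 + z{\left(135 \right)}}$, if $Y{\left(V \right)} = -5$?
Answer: $2 \sqrt{7543} \approx 173.7$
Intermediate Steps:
$u = -20$ ($u = \left(-5\right) 3 - 5 = -15 - 5 = -20$)
$z{\left(k \right)} = -20 - k$
$\sqrt{30327 + z{\left(135 \right)}} = \sqrt{30327 - 155} = \sqrt{30172} = 2 \sqrt{7543}$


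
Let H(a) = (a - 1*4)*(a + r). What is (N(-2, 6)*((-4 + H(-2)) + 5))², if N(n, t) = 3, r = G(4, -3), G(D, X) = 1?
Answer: 441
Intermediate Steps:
r = 1
H(a) = (1 + a)*(-4 + a) (H(a) = (a - 1*4)*(a + 1) = (a - 4)*(1 + a) = (-4 + a)*(1 + a) = (1 + a)*(-4 + a))
(N(-2, 6)*((-4 + H(-2)) + 5))² = (3*((-4 + (-4 + (-2)² - 3*(-2))) + 5))² = (3*((-4 + (-4 + 4 + 6)) + 5))² = (3*((-4 + 6) + 5))² = (3*(2 + 5))² = (3*7)² = 21² = 441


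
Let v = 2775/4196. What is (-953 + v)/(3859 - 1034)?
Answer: -3996013/11853700 ≈ -0.33711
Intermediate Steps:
v = 2775/4196 (v = 2775*(1/4196) = 2775/4196 ≈ 0.66134)
(-953 + v)/(3859 - 1034) = (-953 + 2775/4196)/(3859 - 1034) = -3996013/4196/2825 = -3996013/4196*1/2825 = -3996013/11853700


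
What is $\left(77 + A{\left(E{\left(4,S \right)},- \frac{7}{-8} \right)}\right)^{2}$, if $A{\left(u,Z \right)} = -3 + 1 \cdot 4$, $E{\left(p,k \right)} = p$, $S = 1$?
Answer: $6084$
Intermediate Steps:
$A{\left(u,Z \right)} = 1$ ($A{\left(u,Z \right)} = -3 + 4 = 1$)
$\left(77 + A{\left(E{\left(4,S \right)},- \frac{7}{-8} \right)}\right)^{2} = \left(77 + 1\right)^{2} = 78^{2} = 6084$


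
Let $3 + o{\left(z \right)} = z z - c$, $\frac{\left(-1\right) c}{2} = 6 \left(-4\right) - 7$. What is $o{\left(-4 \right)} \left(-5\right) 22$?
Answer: $5390$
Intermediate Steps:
$c = 62$ ($c = - 2 \left(6 \left(-4\right) - 7\right) = - 2 \left(-24 - 7\right) = \left(-2\right) \left(-31\right) = 62$)
$o{\left(z \right)} = -65 + z^{2}$ ($o{\left(z \right)} = -3 + \left(z z - 62\right) = -3 + \left(z^{2} - 62\right) = -3 + \left(-62 + z^{2}\right) = -65 + z^{2}$)
$o{\left(-4 \right)} \left(-5\right) 22 = \left(-65 + \left(-4\right)^{2}\right) \left(-5\right) 22 = \left(-65 + 16\right) \left(-5\right) 22 = \left(-49\right) \left(-5\right) 22 = 245 \cdot 22 = 5390$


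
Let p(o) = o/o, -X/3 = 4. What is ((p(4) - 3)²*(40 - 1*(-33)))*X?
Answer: -3504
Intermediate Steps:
X = -12 (X = -3*4 = -12)
p(o) = 1
((p(4) - 3)²*(40 - 1*(-33)))*X = ((1 - 3)²*(40 - 1*(-33)))*(-12) = ((-2)²*(40 + 33))*(-12) = (4*73)*(-12) = 292*(-12) = -3504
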